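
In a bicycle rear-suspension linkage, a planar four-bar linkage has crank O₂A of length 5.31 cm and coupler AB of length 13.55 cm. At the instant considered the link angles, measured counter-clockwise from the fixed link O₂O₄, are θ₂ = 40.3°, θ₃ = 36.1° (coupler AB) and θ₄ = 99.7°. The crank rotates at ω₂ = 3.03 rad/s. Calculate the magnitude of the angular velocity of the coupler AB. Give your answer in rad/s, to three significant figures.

1.14

ω₂ = 3.03 rad/s
Differentiating the loop-closure r₂e^{iθ₂}+r₃e^{iθ₃}=r₁+r₄e^{iθ₄} gives r₂ω₂e^{iθ₂}+r₃ω₃e^{iθ₃}=r₄ω₄e^{iθ₄}.
Eliminating the other unknown: ω₃ = r₂ω₂ sin(θ₄−θ₂) / [r₃ sin(θ₃−θ₄)].
Numerator sine = +0.86074; denominator sine = -0.89571.
Result = 0.0531·3.03·(+0.86074) / (0.1355·(-0.89571)) = -1.141 rad/s; magnitude 1.141 rad/s.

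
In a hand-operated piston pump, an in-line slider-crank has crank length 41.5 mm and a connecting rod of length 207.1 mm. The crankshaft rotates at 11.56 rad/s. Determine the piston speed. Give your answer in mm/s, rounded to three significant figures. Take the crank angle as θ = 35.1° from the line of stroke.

ω = 11.56 rad/s
For an in-line slider-crank, x = r cosθ + √(L² − r² sin²θ), so v = −rω sinθ·[1 + r cosθ/√(L² − r² sin²θ)].
With r = 0.0415 m, L = 0.2071 m, θ = 35.1°: √(L² − r² sin²θ) = 0.20572 m.
v = −0.0415·11.56·0.57501·[1 + 0.0415·0.81815/0.20572] = -0.32138 m/s.
|v| = 0.32138 m/s = 321.38 mm/s.

321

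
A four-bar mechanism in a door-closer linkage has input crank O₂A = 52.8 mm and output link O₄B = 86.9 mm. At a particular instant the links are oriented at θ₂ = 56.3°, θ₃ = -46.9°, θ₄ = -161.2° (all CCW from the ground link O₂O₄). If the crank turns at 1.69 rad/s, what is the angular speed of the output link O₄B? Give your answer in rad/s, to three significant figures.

1.10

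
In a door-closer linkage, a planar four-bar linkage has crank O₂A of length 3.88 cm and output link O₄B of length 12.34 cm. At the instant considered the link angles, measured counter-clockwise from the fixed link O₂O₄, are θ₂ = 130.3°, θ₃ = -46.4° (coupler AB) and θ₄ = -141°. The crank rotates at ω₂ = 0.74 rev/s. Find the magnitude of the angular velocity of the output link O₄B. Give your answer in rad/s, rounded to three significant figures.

0.0844

ω₂ = 4.65 rad/s (from 0.74 rev/s).
Differentiating the loop-closure r₂e^{iθ₂}+r₃e^{iθ₃}=r₁+r₄e^{iθ₄} gives r₂ω₂e^{iθ₂}+r₃ω₃e^{iθ₃}=r₄ω₄e^{iθ₄}.
Eliminating the other unknown: ω₄ = r₂ω₂ sin(θ₂−θ₃) / [r₄ sin(θ₄−θ₃)].
Numerator sine = +0.05756; denominator sine = -0.99678.
Result = 0.0388·4.65·(+0.05756) / (0.1234·(-0.99678)) = -0.084427 rad/s; magnitude 0.084427 rad/s.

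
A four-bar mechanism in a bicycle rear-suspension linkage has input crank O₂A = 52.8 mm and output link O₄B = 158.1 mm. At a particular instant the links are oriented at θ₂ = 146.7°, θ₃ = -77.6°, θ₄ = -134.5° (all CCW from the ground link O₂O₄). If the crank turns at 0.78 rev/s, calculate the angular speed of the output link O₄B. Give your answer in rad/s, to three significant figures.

1.36

ω₂ = 4.901 rad/s (from 0.78 rev/s).
Differentiating the loop-closure r₂e^{iθ₂}+r₃e^{iθ₃}=r₁+r₄e^{iθ₄} gives r₂ω₂e^{iθ₂}+r₃ω₃e^{iθ₃}=r₄ω₄e^{iθ₄}.
Eliminating the other unknown: ω₄ = r₂ω₂ sin(θ₂−θ₃) / [r₄ sin(θ₄−θ₃)].
Numerator sine = -0.69842; denominator sine = -0.83772.
Result = 0.0528·4.901·(-0.69842) / (0.1581·(-0.83772)) = +1.3646 rad/s; magnitude 1.3646 rad/s.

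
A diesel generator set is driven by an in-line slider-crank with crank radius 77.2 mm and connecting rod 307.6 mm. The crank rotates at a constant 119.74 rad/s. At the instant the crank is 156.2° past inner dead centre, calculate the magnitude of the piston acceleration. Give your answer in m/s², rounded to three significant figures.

ω = 119.7 rad/s
x(θ) = r cosθ + √(L² − r² sin²θ); with ω constant, a = ω²·d²x/dθ².
d²x/dθ² = −r cosθ − r²(cos2θ)/√u − r⁴ sin²2θ/(4u^{3/2}),  u = L² − r² sin²θ = 0.0936472 m².
Substituting r = 0.0772 m, L = 0.3076 m, θ = 156.2°: d²x/dθ² = +0.057334 m.
a = ω²·d²x/dθ² = (119.7)²·(+0.057334) = +822.03 m/s²;  |a| = 822.03 m/s².

822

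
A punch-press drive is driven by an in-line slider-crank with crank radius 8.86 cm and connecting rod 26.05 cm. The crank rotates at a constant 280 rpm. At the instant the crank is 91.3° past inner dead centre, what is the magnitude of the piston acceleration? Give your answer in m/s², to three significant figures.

29.2

ω = 2π·280/60 = 29.32 rad/s
x(θ) = r cosθ + √(L² − r² sin²θ); with ω constant, a = ω²·d²x/dθ².
d²x/dθ² = −r cosθ − r²(cos2θ)/√u − r⁴ sin²2θ/(4u^{3/2}),  u = L² − r² sin²θ = 0.0600143 m².
Substituting r = 0.0886 m, L = 0.2605 m, θ = 91.3°: d²x/dθ² = +0.034018 m.
a = ω²·d²x/dθ² = (29.32)²·(+0.034018) = +29.247 m/s²;  |a| = 29.247 m/s².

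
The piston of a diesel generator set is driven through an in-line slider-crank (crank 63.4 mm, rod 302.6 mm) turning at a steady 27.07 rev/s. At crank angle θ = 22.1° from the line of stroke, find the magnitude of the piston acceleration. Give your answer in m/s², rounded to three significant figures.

ω = 2π·27.1 = 170.1 rad/s
x(θ) = r cosθ + √(L² − r² sin²θ); with ω constant, a = ω²·d²x/dθ².
d²x/dθ² = −r cosθ − r²(cos2θ)/√u − r⁴ sin²2θ/(4u^{3/2}),  u = L² − r² sin²θ = 0.0909978 m².
Substituting r = 0.0634 m, L = 0.3026 m, θ = 22.1°: d²x/dθ² = -0.068366 m.
a = ω²·d²x/dθ² = (170.1)²·(-0.068366) = -1977.8 m/s²;  |a| = 1977.8 m/s².

1980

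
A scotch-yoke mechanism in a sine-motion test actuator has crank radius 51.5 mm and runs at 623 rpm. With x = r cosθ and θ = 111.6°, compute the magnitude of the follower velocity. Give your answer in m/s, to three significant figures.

3.12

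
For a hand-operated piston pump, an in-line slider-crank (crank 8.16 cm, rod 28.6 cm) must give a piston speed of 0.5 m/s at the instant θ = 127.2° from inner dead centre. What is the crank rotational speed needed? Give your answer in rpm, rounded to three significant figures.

89.3

For an in-line slider-crank, |v_piston| = rω|sinθ|·[1 + r cosθ/√(L² − r² sin²θ)].
With r = 0.0816 m, L = 0.286 m, θ = 127.2°: the bracketed kinematic factor |dx/dθ| = 0.053484 m.
ω = v/|dx/dθ| = 0.5/0.053484 = 9.3487 rad/s.
N = 60ω/(2π) = 89.273 rpm.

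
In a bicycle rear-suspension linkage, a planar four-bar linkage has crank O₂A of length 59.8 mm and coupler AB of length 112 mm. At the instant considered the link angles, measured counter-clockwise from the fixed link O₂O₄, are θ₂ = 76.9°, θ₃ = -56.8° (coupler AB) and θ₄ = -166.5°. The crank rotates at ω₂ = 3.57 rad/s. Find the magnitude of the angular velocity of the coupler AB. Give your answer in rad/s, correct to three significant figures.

ω₂ = 3.57 rad/s
Differentiating the loop-closure r₂e^{iθ₂}+r₃e^{iθ₃}=r₁+r₄e^{iθ₄} gives r₂ω₂e^{iθ₂}+r₃ω₃e^{iθ₃}=r₄ω₄e^{iθ₄}.
Eliminating the other unknown: ω₃ = r₂ω₂ sin(θ₄−θ₂) / [r₃ sin(θ₃−θ₄)].
Numerator sine = +0.89415; denominator sine = +0.94147.
Result = 0.0598·3.57·(+0.89415) / (0.112·(+0.94147)) = +1.8103 rad/s; magnitude 1.8103 rad/s.

1.81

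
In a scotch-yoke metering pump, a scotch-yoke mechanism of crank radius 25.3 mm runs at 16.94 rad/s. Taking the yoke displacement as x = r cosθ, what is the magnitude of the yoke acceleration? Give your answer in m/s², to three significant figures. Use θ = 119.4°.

3.56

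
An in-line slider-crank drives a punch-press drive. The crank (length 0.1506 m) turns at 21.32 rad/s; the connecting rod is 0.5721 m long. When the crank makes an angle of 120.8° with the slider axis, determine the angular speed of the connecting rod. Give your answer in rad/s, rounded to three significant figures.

2.95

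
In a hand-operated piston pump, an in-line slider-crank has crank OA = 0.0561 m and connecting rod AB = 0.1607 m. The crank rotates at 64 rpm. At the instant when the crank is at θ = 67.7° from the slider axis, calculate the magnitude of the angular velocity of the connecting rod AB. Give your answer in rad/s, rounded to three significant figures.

0.938

ω = 6.702 rad/s (converted from 64 rpm).
The rod makes angle φ with the slider axis where L sinφ = r sinθ; differentiating, L cosφ·φ̇ = r ω cosθ.
L cosφ = √(L² − r² sin²θ) = 0.15209 m.
|ω_rod| = r ω |cosθ| / √(L² − r² sin²θ) = 0.0561·6.702·0.37946/0.15209 = 0.93808 rad/s.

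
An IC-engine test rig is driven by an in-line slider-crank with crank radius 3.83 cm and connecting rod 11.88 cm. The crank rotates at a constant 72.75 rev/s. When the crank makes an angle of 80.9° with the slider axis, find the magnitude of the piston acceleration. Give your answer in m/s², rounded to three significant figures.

1310

ω = 2π·72.8 = 457.1 rad/s
x(θ) = r cosθ + √(L² − r² sin²θ); with ω constant, a = ω²·d²x/dθ².
d²x/dθ² = −r cosθ − r²(cos2θ)/√u − r⁴ sin²2θ/(4u^{3/2}),  u = L² − r² sin²θ = 0.0126832 m².
Substituting r = 0.0383 m, L = 0.1188 m, θ = 80.9°: d²x/dθ² = +0.0062793 m.
a = ω²·d²x/dθ² = (457.1)²·(+0.0062793) = +1312 m/s²;  |a| = 1312 m/s².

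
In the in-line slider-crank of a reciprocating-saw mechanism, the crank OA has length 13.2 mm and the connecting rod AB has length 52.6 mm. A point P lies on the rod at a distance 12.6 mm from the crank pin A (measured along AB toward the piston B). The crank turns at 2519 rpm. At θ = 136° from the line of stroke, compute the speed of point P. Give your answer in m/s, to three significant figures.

3.00

ω = 263.8 rad/s.  Crank-pin speed |V_A| = rω = 3.482 m/s, perpendicular to OA.
Rod angle: sinφ = −(r/L) sinθ ⇒ φ = -10.039°; ω_rod = −rω cosθ/√(L²−r²sin²θ) = +48.359 rad/s.
V_P = V_A + ω_rod × AP, with AP = 0.0126 m along the rod.
Components: V_Px = −rω sinθ − a·ω_rod·sinφ = -2.3126 m/s;  V_Py = rω cosθ + a·ω_rod·cosφ = -1.9048 m/s.
|V_P| = √(V_Px² + V_Py²) = 2.996 m/s.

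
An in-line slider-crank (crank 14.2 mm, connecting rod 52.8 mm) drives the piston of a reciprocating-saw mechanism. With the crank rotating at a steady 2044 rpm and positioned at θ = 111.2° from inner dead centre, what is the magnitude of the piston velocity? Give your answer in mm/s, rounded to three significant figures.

ω = 2π·2044/60 = 214 rad/s
For an in-line slider-crank, x = r cosθ + √(L² − r² sin²θ), so v = −rω sinθ·[1 + r cosθ/√(L² − r² sin²θ)].
With r = 0.0142 m, L = 0.0528 m, θ = 111.2°: √(L² − r² sin²θ) = 0.051113 m.
v = −0.0142·214·0.93232·[1 + 0.0142·-0.36162/0.051113] = -2.5491 m/s.
|v| = 2.5491 m/s = 2549.1 mm/s.

2550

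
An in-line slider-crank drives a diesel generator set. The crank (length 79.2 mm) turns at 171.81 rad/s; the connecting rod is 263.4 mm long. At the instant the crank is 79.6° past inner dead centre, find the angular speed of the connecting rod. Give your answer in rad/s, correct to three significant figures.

ω = 171.8 rad/s
The rod makes angle φ with the slider axis where L sinφ = r sinθ; differentiating, L cosφ·φ̇ = r ω cosθ.
L cosφ = √(L² − r² sin²θ) = 0.25162 m.
|ω_rod| = r ω |cosθ| / √(L² − r² sin²θ) = 0.0792·171.8·0.18052/0.25162 = 9.7624 rad/s.

9.76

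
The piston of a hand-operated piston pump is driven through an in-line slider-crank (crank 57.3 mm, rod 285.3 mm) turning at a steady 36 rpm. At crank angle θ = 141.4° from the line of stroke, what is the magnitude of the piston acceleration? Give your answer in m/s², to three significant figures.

ω = 2π·36/60 = 3.77 rad/s
x(θ) = r cosθ + √(L² − r² sin²θ); with ω constant, a = ω²·d²x/dθ².
d²x/dθ² = −r cosθ − r²(cos2θ)/√u − r⁴ sin²2θ/(4u^{3/2}),  u = L² − r² sin²θ = 0.0801181 m².
Substituting r = 0.0573 m, L = 0.2853 m, θ = 141.4°: d²x/dθ² = +0.042098 m.
a = ω²·d²x/dθ² = (3.77)²·(+0.042098) = +0.59831 m/s²;  |a| = 0.59831 m/s².

0.598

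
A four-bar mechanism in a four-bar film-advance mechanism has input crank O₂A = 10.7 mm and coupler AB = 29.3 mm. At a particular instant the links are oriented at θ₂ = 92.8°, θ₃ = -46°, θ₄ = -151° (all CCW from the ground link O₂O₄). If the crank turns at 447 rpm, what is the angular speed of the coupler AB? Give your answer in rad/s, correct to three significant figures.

ω₂ = 46.81 rad/s (from 447 rpm).
Differentiating the loop-closure r₂e^{iθ₂}+r₃e^{iθ₃}=r₁+r₄e^{iθ₄} gives r₂ω₂e^{iθ₂}+r₃ω₃e^{iθ₃}=r₄ω₄e^{iθ₄}.
Eliminating the other unknown: ω₃ = r₂ω₂ sin(θ₄−θ₂) / [r₃ sin(θ₃−θ₄)].
Numerator sine = +0.89726; denominator sine = +0.96593.
Result = 0.0107·46.81·(+0.89726) / (0.0293·(+0.96593)) = +15.879 rad/s; magnitude 15.879 rad/s.

15.9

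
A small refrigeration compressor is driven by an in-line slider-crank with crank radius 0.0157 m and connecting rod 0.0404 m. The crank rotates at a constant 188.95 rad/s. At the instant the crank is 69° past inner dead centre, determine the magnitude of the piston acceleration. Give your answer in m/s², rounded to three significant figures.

ω = 188.9 rad/s
x(θ) = r cosθ + √(L² − r² sin²θ); with ω constant, a = ω²·d²x/dθ².
d²x/dθ² = −r cosθ − r²(cos2θ)/√u − r⁴ sin²2θ/(4u^{3/2}),  u = L² − r² sin²θ = 0.00141733 m².
Substituting r = 0.0157 m, L = 0.0404 m, θ = 69°: d²x/dθ² = -0.00088822 m.
a = ω²·d²x/dθ² = (188.9)²·(-0.00088822) = -31.711 m/s²;  |a| = 31.711 m/s².

31.7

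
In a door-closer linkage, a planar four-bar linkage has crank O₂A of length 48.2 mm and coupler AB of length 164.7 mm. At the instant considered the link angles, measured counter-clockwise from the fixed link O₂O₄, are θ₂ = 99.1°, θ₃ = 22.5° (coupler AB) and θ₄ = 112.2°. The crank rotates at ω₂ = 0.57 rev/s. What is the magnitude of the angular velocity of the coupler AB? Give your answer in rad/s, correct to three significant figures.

0.238

ω₂ = 3.581 rad/s (from 0.57 rev/s).
Differentiating the loop-closure r₂e^{iθ₂}+r₃e^{iθ₃}=r₁+r₄e^{iθ₄} gives r₂ω₂e^{iθ₂}+r₃ω₃e^{iθ₃}=r₄ω₄e^{iθ₄}.
Eliminating the other unknown: ω₃ = r₂ω₂ sin(θ₄−θ₂) / [r₃ sin(θ₃−θ₄)].
Numerator sine = +0.22665; denominator sine = -0.99999.
Result = 0.0482·3.581·(+0.22665) / (0.1647·(-0.99999)) = -0.23756 rad/s; magnitude 0.23756 rad/s.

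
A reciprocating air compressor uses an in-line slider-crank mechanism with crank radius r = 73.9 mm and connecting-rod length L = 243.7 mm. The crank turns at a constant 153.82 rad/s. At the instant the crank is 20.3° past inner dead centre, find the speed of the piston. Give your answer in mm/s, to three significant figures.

5070

ω = 153.8 rad/s
For an in-line slider-crank, x = r cosθ + √(L² − r² sin²θ), so v = −rω sinθ·[1 + r cosθ/√(L² − r² sin²θ)].
With r = 0.0739 m, L = 0.2437 m, θ = 20.3°: √(L² − r² sin²θ) = 0.24235 m.
v = −0.0739·153.8·0.34694·[1 + 0.0739·0.93789/0.24235] = -5.0716 m/s.
|v| = 5.0716 m/s = 5071.6 mm/s.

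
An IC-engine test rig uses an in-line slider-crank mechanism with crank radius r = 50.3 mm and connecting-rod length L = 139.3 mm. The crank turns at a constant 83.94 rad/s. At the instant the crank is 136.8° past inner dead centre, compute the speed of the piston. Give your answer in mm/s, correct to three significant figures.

ω = 83.94 rad/s
For an in-line slider-crank, x = r cosθ + √(L² − r² sin²θ), so v = −rω sinθ·[1 + r cosθ/√(L² − r² sin²θ)].
With r = 0.0503 m, L = 0.1393 m, θ = 136.8°: √(L² − r² sin²θ) = 0.13498 m.
v = −0.0503·83.94·0.68455·[1 + 0.0503·-0.72897/0.13498] = -2.1051 m/s.
|v| = 2.1051 m/s = 2105.1 mm/s.

2110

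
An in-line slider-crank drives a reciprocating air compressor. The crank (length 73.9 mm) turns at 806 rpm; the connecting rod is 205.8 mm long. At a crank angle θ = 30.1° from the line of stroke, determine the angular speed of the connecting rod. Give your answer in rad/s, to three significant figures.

26.7

ω = 84.4 rad/s (converted from 806 rpm).
The rod makes angle φ with the slider axis where L sinφ = r sinθ; differentiating, L cosφ·φ̇ = r ω cosθ.
L cosφ = √(L² − r² sin²θ) = 0.20244 m.
|ω_rod| = r ω |cosθ| / √(L² − r² sin²θ) = 0.0739·84.4·0.86515/0.20244 = 26.657 rad/s.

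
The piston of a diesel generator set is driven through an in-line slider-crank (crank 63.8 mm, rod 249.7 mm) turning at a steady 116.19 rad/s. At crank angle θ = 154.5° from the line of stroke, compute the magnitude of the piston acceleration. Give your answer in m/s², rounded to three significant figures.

636

ω = 116.2 rad/s
x(θ) = r cosθ + √(L² − r² sin²θ); with ω constant, a = ω²·d²x/dθ².
d²x/dθ² = −r cosθ − r²(cos2θ)/√u − r⁴ sin²2θ/(4u^{3/2}),  u = L² − r² sin²θ = 0.0615957 m².
Substituting r = 0.0638 m, L = 0.2497 m, θ = 154.5°: d²x/dθ² = +0.0471 m.
a = ω²·d²x/dθ² = (116.2)²·(+0.0471) = +635.85 m/s²;  |a| = 635.85 m/s².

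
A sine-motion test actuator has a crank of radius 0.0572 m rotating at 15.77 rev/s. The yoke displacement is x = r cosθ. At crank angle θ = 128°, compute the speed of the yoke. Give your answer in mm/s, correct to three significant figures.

ω = 99.09 rad/s (from 15.77 rev/s).
x = r cosθ ⇒ ẋ = −rω sinθ.
|v| = rω|sinθ| = 0.0572·99.09·|sin 128°| = 4.4662 m/s = 4466.2 mm/s.

4470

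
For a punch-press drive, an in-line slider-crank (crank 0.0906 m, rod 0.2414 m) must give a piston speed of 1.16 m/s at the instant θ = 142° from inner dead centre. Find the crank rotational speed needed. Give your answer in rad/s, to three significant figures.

For an in-line slider-crank, |v_piston| = rω|sinθ|·[1 + r cosθ/√(L² − r² sin²θ)].
With r = 0.0906 m, L = 0.2414 m, θ = 142°: the bracketed kinematic factor |dx/dθ| = 0.038824 m.
ω = v/|dx/dθ| = 1.16/0.038824 = 29.879 rad/s.

29.9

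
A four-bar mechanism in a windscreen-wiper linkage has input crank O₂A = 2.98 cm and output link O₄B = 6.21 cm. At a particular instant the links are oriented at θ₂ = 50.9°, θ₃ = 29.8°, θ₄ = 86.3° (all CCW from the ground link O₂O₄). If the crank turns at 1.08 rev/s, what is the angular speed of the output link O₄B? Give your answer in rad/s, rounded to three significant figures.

1.41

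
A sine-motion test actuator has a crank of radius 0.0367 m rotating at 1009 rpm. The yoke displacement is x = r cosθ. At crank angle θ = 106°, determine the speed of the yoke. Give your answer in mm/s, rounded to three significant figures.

3730

ω = 105.7 rad/s (from 1009 rpm).
x = r cosθ ⇒ ẋ = −rω sinθ.
|v| = rω|sinθ| = 0.0367·105.7·|sin 106°| = 3.7276 m/s = 3727.6 mm/s.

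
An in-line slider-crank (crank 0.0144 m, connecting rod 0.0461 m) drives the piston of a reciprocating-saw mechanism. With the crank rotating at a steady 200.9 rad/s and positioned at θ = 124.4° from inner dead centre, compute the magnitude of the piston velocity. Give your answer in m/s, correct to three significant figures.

ω = 200.9 rad/s
For an in-line slider-crank, x = r cosθ + √(L² − r² sin²θ), so v = −rω sinθ·[1 + r cosθ/√(L² − r² sin²θ)].
With r = 0.0144 m, L = 0.0461 m, θ = 124.4°: √(L² − r² sin²θ) = 0.044543 m.
v = −0.0144·200.9·0.82511·[1 + 0.0144·-0.56497/0.044543] = -1.951 m/s.
|v| = 1.951 m/s.

1.95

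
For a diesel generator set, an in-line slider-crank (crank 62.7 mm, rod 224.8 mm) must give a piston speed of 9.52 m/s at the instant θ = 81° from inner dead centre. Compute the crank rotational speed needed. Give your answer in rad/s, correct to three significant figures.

147

For an in-line slider-crank, |v_piston| = rω|sinθ|·[1 + r cosθ/√(L² − r² sin²θ)].
With r = 0.0627 m, L = 0.2248 m, θ = 81°: the bracketed kinematic factor |dx/dθ| = 0.064739 m.
ω = v/|dx/dθ| = 9.52/0.064739 = 147.05 rad/s.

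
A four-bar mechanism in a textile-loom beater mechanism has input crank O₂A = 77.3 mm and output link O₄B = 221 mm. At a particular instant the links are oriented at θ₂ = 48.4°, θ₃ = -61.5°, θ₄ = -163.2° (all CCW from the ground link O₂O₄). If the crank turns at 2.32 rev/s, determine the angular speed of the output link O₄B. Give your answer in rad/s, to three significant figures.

4.90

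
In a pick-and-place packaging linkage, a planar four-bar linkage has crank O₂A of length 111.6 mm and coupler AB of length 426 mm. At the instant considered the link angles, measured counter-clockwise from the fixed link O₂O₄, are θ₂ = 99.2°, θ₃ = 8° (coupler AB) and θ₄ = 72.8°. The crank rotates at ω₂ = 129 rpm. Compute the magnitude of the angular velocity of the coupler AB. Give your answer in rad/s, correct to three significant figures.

1.74

ω₂ = 13.51 rad/s (from 129 rpm).
Differentiating the loop-closure r₂e^{iθ₂}+r₃e^{iθ₃}=r₁+r₄e^{iθ₄} gives r₂ω₂e^{iθ₂}+r₃ω₃e^{iθ₃}=r₄ω₄e^{iθ₄}.
Eliminating the other unknown: ω₃ = r₂ω₂ sin(θ₄−θ₂) / [r₃ sin(θ₃−θ₄)].
Numerator sine = -0.44464; denominator sine = -0.90483.
Result = 0.1116·13.51·(-0.44464) / (0.426·(-0.90483)) = +1.739 rad/s; magnitude 1.739 rad/s.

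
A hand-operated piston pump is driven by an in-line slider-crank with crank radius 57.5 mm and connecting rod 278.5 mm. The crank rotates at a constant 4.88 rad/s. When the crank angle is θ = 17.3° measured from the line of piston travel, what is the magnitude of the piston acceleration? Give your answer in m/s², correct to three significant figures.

ω = 4.88 rad/s
x(θ) = r cosθ + √(L² − r² sin²θ); with ω constant, a = ω²·d²x/dθ².
d²x/dθ² = −r cosθ − r²(cos2θ)/√u − r⁴ sin²2θ/(4u^{3/2}),  u = L² − r² sin²θ = 0.0772699 m².
Substituting r = 0.0575 m, L = 0.2785 m, θ = 17.3°: d²x/dθ² = -0.06473 m.
a = ω²·d²x/dθ² = (4.88)²·(-0.06473) = -1.5415 m/s²;  |a| = 1.5415 m/s².

1.54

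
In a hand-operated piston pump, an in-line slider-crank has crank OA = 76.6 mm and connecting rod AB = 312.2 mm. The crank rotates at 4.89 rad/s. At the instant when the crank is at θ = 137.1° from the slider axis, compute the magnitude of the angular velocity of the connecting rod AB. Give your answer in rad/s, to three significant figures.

0.891

ω = 4.89 rad/s
The rod makes angle φ with the slider axis where L sinφ = r sinθ; differentiating, L cosφ·φ̇ = r ω cosθ.
L cosφ = √(L² − r² sin²θ) = 0.30781 m.
|ω_rod| = r ω |cosθ| / √(L² − r² sin²θ) = 0.0766·4.89·0.73254/0.30781 = 0.89142 rad/s.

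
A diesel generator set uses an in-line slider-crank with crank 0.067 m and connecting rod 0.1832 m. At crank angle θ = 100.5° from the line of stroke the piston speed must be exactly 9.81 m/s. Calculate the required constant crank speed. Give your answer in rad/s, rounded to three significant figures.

For an in-line slider-crank, |v_piston| = rω|sinθ|·[1 + r cosθ/√(L² − r² sin²θ)].
With r = 0.067 m, L = 0.1832 m, θ = 100.5°: the bracketed kinematic factor |dx/dθ| = 0.061173 m.
ω = v/|dx/dθ| = 9.81/0.061173 = 160.37 rad/s.

160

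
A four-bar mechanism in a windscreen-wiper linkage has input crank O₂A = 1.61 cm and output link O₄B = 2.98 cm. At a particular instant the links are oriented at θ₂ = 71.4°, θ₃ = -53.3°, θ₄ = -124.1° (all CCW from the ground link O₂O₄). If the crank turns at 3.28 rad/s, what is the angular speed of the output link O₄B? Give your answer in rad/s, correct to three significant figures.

1.54

ω₂ = 3.28 rad/s
Differentiating the loop-closure r₂e^{iθ₂}+r₃e^{iθ₃}=r₁+r₄e^{iθ₄} gives r₂ω₂e^{iθ₂}+r₃ω₃e^{iθ₃}=r₄ω₄e^{iθ₄}.
Eliminating the other unknown: ω₄ = r₂ω₂ sin(θ₂−θ₃) / [r₄ sin(θ₄−θ₃)].
Numerator sine = +0.82214; denominator sine = -0.94438.
Result = 0.0161·3.28·(+0.82214) / (0.0298·(-0.94438)) = -1.5427 rad/s; magnitude 1.5427 rad/s.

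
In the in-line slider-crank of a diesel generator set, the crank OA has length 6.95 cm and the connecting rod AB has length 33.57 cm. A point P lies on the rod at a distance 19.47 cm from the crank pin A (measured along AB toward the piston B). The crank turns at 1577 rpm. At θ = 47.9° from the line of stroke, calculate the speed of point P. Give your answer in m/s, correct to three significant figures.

9.76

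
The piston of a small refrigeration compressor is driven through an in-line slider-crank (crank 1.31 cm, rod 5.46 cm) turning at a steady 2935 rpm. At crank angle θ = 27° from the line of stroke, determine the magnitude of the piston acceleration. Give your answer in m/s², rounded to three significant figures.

1280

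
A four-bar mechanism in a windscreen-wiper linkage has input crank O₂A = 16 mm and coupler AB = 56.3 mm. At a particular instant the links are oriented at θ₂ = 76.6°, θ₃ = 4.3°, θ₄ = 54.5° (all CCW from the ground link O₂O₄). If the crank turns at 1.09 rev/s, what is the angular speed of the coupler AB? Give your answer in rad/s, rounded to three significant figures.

ω₂ = 6.849 rad/s (from 1.09 rev/s).
Differentiating the loop-closure r₂e^{iθ₂}+r₃e^{iθ₃}=r₁+r₄e^{iθ₄} gives r₂ω₂e^{iθ₂}+r₃ω₃e^{iθ₃}=r₄ω₄e^{iθ₄}.
Eliminating the other unknown: ω₃ = r₂ω₂ sin(θ₄−θ₂) / [r₃ sin(θ₃−θ₄)].
Numerator sine = -0.37622; denominator sine = -0.76828.
Result = 0.016·6.849·(-0.37622) / (0.0563·(-0.76828)) = +0.95311 rad/s; magnitude 0.95311 rad/s.

0.953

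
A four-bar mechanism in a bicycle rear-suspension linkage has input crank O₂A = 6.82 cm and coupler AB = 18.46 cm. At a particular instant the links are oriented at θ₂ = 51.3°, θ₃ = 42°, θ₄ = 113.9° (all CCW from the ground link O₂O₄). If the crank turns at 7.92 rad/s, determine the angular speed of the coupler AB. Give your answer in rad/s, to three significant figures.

ω₂ = 7.92 rad/s
Differentiating the loop-closure r₂e^{iθ₂}+r₃e^{iθ₃}=r₁+r₄e^{iθ₄} gives r₂ω₂e^{iθ₂}+r₃ω₃e^{iθ₃}=r₄ω₄e^{iθ₄}.
Eliminating the other unknown: ω₃ = r₂ω₂ sin(θ₄−θ₂) / [r₃ sin(θ₃−θ₄)].
Numerator sine = +0.88782; denominator sine = -0.95052.
Result = 0.0682·7.92·(+0.88782) / (0.1846·(-0.95052)) = -2.733 rad/s; magnitude 2.733 rad/s.

2.73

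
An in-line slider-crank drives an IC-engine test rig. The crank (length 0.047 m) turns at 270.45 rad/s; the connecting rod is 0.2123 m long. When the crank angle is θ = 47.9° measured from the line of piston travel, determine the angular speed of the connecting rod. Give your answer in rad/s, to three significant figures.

40.7

ω = 270.4 rad/s
The rod makes angle φ with the slider axis where L sinφ = r sinθ; differentiating, L cosφ·φ̇ = r ω cosθ.
L cosφ = √(L² − r² sin²θ) = 0.20942 m.
|ω_rod| = r ω |cosθ| / √(L² − r² sin²θ) = 0.047·270.4·0.67043/0.20942 = 40.694 rad/s.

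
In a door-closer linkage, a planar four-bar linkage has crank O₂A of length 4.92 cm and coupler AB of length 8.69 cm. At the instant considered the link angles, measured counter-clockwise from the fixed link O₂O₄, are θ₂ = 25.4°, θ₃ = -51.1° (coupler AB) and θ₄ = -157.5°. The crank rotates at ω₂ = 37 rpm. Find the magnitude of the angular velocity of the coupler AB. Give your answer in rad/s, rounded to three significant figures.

ω₂ = 3.875 rad/s (from 37 rpm).
Differentiating the loop-closure r₂e^{iθ₂}+r₃e^{iθ₃}=r₁+r₄e^{iθ₄} gives r₂ω₂e^{iθ₂}+r₃ω₃e^{iθ₃}=r₄ω₄e^{iθ₄}.
Eliminating the other unknown: ω₃ = r₂ω₂ sin(θ₄−θ₂) / [r₃ sin(θ₃−θ₄)].
Numerator sine = +0.05059; denominator sine = +0.95931.
Result = 0.0492·3.875·(+0.05059) / (0.0869·(+0.95931)) = +0.11569 rad/s; magnitude 0.11569 rad/s.

0.116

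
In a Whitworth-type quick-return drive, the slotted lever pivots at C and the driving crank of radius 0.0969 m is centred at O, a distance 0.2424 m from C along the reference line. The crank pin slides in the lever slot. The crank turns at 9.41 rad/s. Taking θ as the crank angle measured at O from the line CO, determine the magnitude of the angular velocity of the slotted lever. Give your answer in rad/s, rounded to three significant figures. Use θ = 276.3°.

ω = 9.41 rad/s
Crank pin A relative to C: A = (d + r cosθ, r sinθ); lever angle φ = atan2(r sinθ, d + r cosθ).
Differentiating tanφ: φ̇ = rω(d cosθ + r)/(d² + r² + 2dr cosθ).
d² + r² + 2dr cosθ = |CA|² = 0.0733024 m²;  d cosθ + r = +0.1235 m.
|ω_lever| = |0.0969·9.41·+0.1235| / 0.0733024 = 1.5362 rad/s.

1.54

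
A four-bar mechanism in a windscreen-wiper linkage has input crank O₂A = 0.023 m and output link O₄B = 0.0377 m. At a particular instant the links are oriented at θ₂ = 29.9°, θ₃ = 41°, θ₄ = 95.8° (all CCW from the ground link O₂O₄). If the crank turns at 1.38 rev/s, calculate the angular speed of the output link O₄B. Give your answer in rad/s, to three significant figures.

1.25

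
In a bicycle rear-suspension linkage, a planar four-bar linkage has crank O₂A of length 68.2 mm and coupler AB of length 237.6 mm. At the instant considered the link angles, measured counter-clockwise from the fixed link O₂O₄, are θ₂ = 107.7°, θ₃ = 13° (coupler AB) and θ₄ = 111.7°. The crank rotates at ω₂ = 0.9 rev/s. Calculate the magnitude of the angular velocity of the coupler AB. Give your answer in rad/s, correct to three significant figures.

0.115

ω₂ = 5.655 rad/s (from 0.9 rev/s).
Differentiating the loop-closure r₂e^{iθ₂}+r₃e^{iθ₃}=r₁+r₄e^{iθ₄} gives r₂ω₂e^{iθ₂}+r₃ω₃e^{iθ₃}=r₄ω₄e^{iθ₄}.
Eliminating the other unknown: ω₃ = r₂ω₂ sin(θ₄−θ₂) / [r₃ sin(θ₃−θ₄)].
Numerator sine = +0.06976; denominator sine = -0.98849.
Result = 0.0682·5.655·(+0.06976) / (0.2376·(-0.98849)) = -0.11454 rad/s; magnitude 0.11454 rad/s.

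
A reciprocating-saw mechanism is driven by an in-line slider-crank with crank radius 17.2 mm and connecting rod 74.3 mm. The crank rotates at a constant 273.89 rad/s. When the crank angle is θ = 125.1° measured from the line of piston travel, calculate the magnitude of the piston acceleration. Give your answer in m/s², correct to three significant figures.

ω = 273.9 rad/s
x(θ) = r cosθ + √(L² − r² sin²θ); with ω constant, a = ω²·d²x/dθ².
d²x/dθ² = −r cosθ − r²(cos2θ)/√u − r⁴ sin²2θ/(4u^{3/2}),  u = L² − r² sin²θ = 0.00532246 m².
Substituting r = 0.0172 m, L = 0.0743 m, θ = 125.1°: d²x/dθ² = +0.011214 m.
a = ω²·d²x/dθ² = (273.9)²·(+0.011214) = +841.21 m/s²;  |a| = 841.21 m/s².

841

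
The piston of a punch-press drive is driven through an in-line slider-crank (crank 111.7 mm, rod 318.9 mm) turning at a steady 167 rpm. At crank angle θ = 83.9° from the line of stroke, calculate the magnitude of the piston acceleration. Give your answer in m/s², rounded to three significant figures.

ω = 2π·167/60 = 17.49 rad/s
x(θ) = r cosθ + √(L² − r² sin²θ); with ω constant, a = ω²·d²x/dθ².
d²x/dθ² = −r cosθ − r²(cos2θ)/√u − r⁴ sin²2θ/(4u^{3/2}),  u = L² − r² sin²θ = 0.0893612 m².
Substituting r = 0.1117 m, L = 0.3189 m, θ = 83.9°: d²x/dθ² = +0.028861 m.
a = ω²·d²x/dθ² = (17.49)²·(+0.028861) = +8.8267 m/s²;  |a| = 8.8267 m/s².

8.83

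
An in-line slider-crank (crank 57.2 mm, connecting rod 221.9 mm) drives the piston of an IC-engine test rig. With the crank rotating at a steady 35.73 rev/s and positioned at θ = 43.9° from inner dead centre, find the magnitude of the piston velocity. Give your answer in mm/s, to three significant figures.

ω = 2π·35.7 = 224.5 rad/s
For an in-line slider-crank, x = r cosθ + √(L² − r² sin²θ), so v = −rω sinθ·[1 + r cosθ/√(L² − r² sin²θ)].
With r = 0.0572 m, L = 0.2219 m, θ = 43.9°: √(L² − r² sin²θ) = 0.21833 m.
v = −0.0572·224.5·0.69340·[1 + 0.0572·0.72055/0.21833] = -10.585 m/s.
|v| = 10.585 m/s = 10585 mm/s.

10600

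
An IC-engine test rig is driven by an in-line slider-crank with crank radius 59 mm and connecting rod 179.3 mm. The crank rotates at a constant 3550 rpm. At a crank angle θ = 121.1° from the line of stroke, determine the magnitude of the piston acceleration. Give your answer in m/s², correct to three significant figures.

5450

ω = 2π·3550/60 = 371.8 rad/s
x(θ) = r cosθ + √(L² − r² sin²θ); with ω constant, a = ω²·d²x/dθ².
d²x/dθ² = −r cosθ − r²(cos2θ)/√u − r⁴ sin²2θ/(4u^{3/2}),  u = L² − r² sin²θ = 0.0295962 m².
Substituting r = 0.059 m, L = 0.1793 m, θ = 121.1°: d²x/dθ² = +0.039447 m.
a = ω²·d²x/dθ² = (371.8)²·(+0.039447) = +5451.6 m/s²;  |a| = 5451.6 m/s².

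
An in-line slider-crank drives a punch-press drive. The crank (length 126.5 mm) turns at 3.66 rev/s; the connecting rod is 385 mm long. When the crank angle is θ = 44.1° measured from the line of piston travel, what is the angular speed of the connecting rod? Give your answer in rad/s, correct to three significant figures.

ω = 23 rad/s (converted from 3.66 rev/s).
The rod makes angle φ with the slider axis where L sinφ = r sinθ; differentiating, L cosφ·φ̇ = r ω cosθ.
L cosφ = √(L² − r² sin²θ) = 0.3748 m.
|ω_rod| = r ω |cosθ| / √(L² − r² sin²θ) = 0.1265·23·0.71813/0.3748 = 5.5738 rad/s.

5.57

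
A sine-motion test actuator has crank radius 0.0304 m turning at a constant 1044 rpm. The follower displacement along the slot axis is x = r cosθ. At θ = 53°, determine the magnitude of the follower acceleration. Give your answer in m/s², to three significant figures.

219

ω = 109.3 rad/s (from 1044 rpm).
x = r cosθ ⇒ ẍ = −rω² cosθ (ω constant).
|a| = rω²|cosθ| = 0.0304·(109.3)²·|cos 53°| = 218.67 m/s².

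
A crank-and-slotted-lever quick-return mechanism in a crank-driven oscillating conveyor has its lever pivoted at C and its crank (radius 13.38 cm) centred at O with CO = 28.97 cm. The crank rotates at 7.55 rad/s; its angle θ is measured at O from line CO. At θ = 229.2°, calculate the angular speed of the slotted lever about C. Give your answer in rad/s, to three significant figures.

ω = 7.55 rad/s
Crank pin A relative to C: A = (d + r cosθ, r sinθ); lever angle φ = atan2(r sinθ, d + r cosθ).
Differentiating tanφ: φ̇ = rω(d cosθ + r)/(d² + r² + 2dr cosθ).
d² + r² + 2dr cosθ = |CA|² = 0.0511729 m²;  d cosθ + r = -0.055496 m.
|ω_lever| = |0.1338·7.55·-0.055496| / 0.0511729 = 1.0955 rad/s.

1.10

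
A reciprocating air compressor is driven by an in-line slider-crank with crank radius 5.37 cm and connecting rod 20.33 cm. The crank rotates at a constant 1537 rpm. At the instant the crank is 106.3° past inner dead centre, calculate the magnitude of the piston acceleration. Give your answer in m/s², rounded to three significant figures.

ω = 2π·1537/60 = 161 rad/s
x(θ) = r cosθ + √(L² − r² sin²θ); with ω constant, a = ω²·d²x/dθ².
d²x/dθ² = −r cosθ − r²(cos2θ)/√u − r⁴ sin²2θ/(4u^{3/2}),  u = L² − r² sin²θ = 0.0386744 m².
Substituting r = 0.0537 m, L = 0.2033 m, θ = 106.3°: d²x/dθ² = +0.027346 m.
a = ω²·d²x/dθ² = (161)²·(+0.027346) = +708.43 m/s²;  |a| = 708.43 m/s².

708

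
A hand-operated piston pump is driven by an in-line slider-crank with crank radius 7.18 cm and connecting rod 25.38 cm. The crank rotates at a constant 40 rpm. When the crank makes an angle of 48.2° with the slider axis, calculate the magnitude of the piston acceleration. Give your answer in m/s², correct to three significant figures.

0.807

ω = 2π·40/60 = 4.189 rad/s
x(θ) = r cosθ + √(L² − r² sin²θ); with ω constant, a = ω²·d²x/dθ².
d²x/dθ² = −r cosθ − r²(cos2θ)/√u − r⁴ sin²2θ/(4u^{3/2}),  u = L² − r² sin²θ = 0.0615495 m².
Substituting r = 0.0718 m, L = 0.2538 m, θ = 48.2°: d²x/dθ² = -0.04597 m.
a = ω²·d²x/dθ² = (4.189)²·(-0.04597) = -0.8066 m/s²;  |a| = 0.8066 m/s².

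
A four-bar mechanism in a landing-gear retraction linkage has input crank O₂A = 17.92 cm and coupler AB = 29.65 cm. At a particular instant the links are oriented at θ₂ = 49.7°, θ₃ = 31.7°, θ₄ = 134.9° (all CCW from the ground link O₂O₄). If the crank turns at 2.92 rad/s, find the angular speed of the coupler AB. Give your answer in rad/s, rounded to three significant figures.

ω₂ = 2.92 rad/s
Differentiating the loop-closure r₂e^{iθ₂}+r₃e^{iθ₃}=r₁+r₄e^{iθ₄} gives r₂ω₂e^{iθ₂}+r₃ω₃e^{iθ₃}=r₄ω₄e^{iθ₄}.
Eliminating the other unknown: ω₃ = r₂ω₂ sin(θ₄−θ₂) / [r₃ sin(θ₃−θ₄)].
Numerator sine = +0.99649; denominator sine = -0.97358.
Result = 0.1792·2.92·(+0.99649) / (0.2965·(-0.97358)) = -1.8063 rad/s; magnitude 1.8063 rad/s.

1.81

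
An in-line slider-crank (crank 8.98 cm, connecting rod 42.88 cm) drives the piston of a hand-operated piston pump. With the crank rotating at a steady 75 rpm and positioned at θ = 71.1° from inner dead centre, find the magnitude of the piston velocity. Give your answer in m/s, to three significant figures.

0.713

ω = 2π·75/60 = 7.854 rad/s
For an in-line slider-crank, x = r cosθ + √(L² − r² sin²θ), so v = −rω sinθ·[1 + r cosθ/√(L² − r² sin²θ)].
With r = 0.0898 m, L = 0.4288 m, θ = 71.1°: √(L² − r² sin²θ) = 0.4203 m.
v = −0.0898·7.854·0.94609·[1 + 0.0898·0.32392/0.4203] = -0.71344 m/s.
|v| = 0.71344 m/s.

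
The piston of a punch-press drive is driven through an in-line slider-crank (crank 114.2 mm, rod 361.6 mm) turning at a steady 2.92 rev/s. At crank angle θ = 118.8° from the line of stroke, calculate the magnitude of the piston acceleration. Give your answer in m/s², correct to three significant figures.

25.0

ω = 2π·2.92 = 18.35 rad/s
x(θ) = r cosθ + √(L² − r² sin²θ); with ω constant, a = ω²·d²x/dθ².
d²x/dθ² = −r cosθ − r²(cos2θ)/√u − r⁴ sin²2θ/(4u^{3/2}),  u = L² − r² sin²θ = 0.12074 m².
Substituting r = 0.1142 m, L = 0.3616 m, θ = 118.8°: d²x/dθ² = +0.074405 m.
a = ω²·d²x/dθ² = (18.35)²·(+0.074405) = +25.045 m/s²;  |a| = 25.045 m/s².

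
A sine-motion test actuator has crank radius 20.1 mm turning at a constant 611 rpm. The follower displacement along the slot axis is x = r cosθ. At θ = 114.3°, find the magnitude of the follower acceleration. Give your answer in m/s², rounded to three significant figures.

ω = 63.98 rad/s (from 611 rpm).
x = r cosθ ⇒ ẍ = −rω² cosθ (ω constant).
|a| = rω²|cosθ| = 0.0201·(63.98)²·|cos 114.3°| = 33.863 m/s².

33.9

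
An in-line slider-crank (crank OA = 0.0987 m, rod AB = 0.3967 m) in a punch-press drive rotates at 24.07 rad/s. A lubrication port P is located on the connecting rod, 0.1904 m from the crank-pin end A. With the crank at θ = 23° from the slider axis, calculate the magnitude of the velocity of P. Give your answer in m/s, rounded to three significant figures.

1.53

ω = 24.07 rad/s.  Crank-pin speed |V_A| = rω = 2.3757 m/s, perpendicular to OA.
Rod angle: sinφ = −(r/L) sinθ ⇒ φ = -5.579°; ω_rod = −rω cosθ/√(L²−r²sin²θ) = -5.5388 rad/s.
V_P = V_A + ω_rod × AP, with AP = 0.1904 m along the rod.
Components: V_Px = −rω sinθ − a·ω_rod·sinφ = -1.0308 m/s;  V_Py = rω cosθ + a·ω_rod·cosφ = +1.1373 m/s.
|V_P| = √(V_Px² + V_Py²) = 1.5349 m/s.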